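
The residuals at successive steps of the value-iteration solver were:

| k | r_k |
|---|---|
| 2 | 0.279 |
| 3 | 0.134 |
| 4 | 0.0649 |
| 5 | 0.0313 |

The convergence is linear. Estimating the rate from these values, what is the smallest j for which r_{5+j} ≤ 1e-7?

18

Rate ρ ≈ r_5/r_4 = 0.0313/0.0649 = 0.4823.
After j more steps, r_{5+j} ≈ 0.0313·ρ^j; need ρ^j ≤ 1e-7/0.0313 = 3.19489e-06.
j ≥ ln(3.19489e-06)/ln(0.4823) = -12.6540/-0.72919 = 17.354.
So 18 more iterations are needed.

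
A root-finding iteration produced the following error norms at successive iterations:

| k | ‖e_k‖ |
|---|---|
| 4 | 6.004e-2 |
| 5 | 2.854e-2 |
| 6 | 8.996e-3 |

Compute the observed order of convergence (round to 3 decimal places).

p ≈ ln(‖e_6‖/‖e_5‖) / ln(‖e_5‖/‖e_4‖)
  = ln(8.996e-3/2.854e-2) / ln(2.854e-2/6.004e-2)
  = ln(0.315207) / ln(0.47535)
  = -1.154526 / -0.743704 ≈ 1.552400

1.552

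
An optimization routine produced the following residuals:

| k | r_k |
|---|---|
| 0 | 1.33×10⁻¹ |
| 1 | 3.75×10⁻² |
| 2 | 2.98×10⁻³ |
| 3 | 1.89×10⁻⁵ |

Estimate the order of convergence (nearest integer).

Consecutive ratios: r_3/r_2 = 1.89×10⁻⁵/2.98×10⁻³ = 0.00634228, r_2/r_1 = 2.98×10⁻³/3.75×10⁻² = 0.0794667.
p ≈ ln(0.00634228)/ln(0.0794667) = -5.0605/-2.5324 ≈ 2.00.
So the convergence is quadratic (order 2).

2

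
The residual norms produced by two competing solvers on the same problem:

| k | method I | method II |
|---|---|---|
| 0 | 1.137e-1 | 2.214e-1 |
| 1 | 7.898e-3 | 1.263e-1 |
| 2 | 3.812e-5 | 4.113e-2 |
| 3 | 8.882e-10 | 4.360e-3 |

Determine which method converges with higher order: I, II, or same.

same

Method I: p ≈ ln(8.882e-10/3.812e-5)/ln(3.812e-5/7.898e-3) ≈ 2.00.
Method II: p ≈ ln(4.360e-3/4.113e-2)/ln(4.113e-2/1.263e-1) ≈ 2.00.
Both orders ≈ 2.0 — effectively the same.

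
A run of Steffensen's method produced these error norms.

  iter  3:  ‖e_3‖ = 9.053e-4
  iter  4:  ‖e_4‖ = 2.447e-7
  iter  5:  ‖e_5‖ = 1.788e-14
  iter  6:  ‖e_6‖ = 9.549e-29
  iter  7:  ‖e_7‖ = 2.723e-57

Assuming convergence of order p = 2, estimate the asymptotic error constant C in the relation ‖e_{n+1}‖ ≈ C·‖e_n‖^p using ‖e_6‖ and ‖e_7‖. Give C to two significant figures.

0.30

C ≈ ‖e_7‖ / ‖e_6‖^2
  = 2.723e-57 / (9.549e-29)^2
  = 2.723e-57 / 9.11834e-57 ≈ 0.29863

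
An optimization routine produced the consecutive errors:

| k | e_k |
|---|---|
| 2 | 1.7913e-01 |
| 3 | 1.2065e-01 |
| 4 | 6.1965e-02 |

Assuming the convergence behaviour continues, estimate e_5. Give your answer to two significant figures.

2.0e-2

First estimate the order: p ≈ ln(e_4/e_3) / ln(e_3/e_2) = ln(6.1965e-02/1.2065e-01)/ln(1.2065e-01/1.7913e-01) = ln(0.513593)/ln(0.673533) ≈ 1.6860.
Then e_5 ≈ e_4·(e_4/e_3)^p = 6.1965e-02·(0.513593)^1.6860 = 6.1965e-02·0.325165 ≈ 0.02015.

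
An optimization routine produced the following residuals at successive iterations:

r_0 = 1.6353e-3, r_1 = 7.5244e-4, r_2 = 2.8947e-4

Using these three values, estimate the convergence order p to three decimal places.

p ≈ ln(r_2/r_1) / ln(r_1/r_0)
  = ln(2.8947e-4/7.5244e-4) / ln(7.5244e-4/1.6353e-3)
  = ln(0.384708) / ln(0.460124)
  = -0.955271 / -0.776259 ≈ 1.230609

1.231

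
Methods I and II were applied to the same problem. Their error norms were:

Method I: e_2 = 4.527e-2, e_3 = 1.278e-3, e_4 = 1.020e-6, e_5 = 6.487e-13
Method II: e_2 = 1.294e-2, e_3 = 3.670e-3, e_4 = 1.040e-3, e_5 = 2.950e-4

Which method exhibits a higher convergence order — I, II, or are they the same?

I

Method I: p ≈ ln(6.487e-13/1.020e-6)/ln(1.020e-6/1.278e-3) ≈ 2.00.
Method II: p ≈ ln(2.950e-4/1.040e-3)/ln(1.040e-3/3.670e-3) ≈ 1.00.
Method I has the higher order (≈2.0 vs ≈1.0).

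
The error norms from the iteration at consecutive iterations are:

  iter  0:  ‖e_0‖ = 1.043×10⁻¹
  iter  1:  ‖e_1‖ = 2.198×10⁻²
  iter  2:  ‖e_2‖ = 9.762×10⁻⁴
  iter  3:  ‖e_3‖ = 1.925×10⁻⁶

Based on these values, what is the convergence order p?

Consecutive ratios: ‖e_3‖/‖e_2‖ = 1.925×10⁻⁶/9.762×10⁻⁴ = 0.00197193, ‖e_2‖/‖e_1‖ = 9.762×10⁻⁴/2.198×10⁻² = 0.0444131.
p ≈ ln(0.00197193)/ln(0.0444131) = -6.2287/-3.1142 ≈ 2.00.
So the convergence is quadratic (order 2).

2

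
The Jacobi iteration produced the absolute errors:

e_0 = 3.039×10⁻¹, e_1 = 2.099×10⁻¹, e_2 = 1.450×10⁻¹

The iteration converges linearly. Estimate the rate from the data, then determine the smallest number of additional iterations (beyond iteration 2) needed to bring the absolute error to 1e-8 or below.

Rate ρ ≈ e_2/e_1 = 1.450×10⁻¹/2.099×10⁻¹ = 0.6908.
After j more steps, e_{2+j} ≈ 1.450×10⁻¹·ρ^j; need ρ^j ≤ 1e-8/1.450×10⁻¹ = 6.89655e-08.
j ≥ ln(6.89655e-08)/ln(0.6908) = -16.4897/-0.36990 = 44.579.
So 45 more iterations are needed.

45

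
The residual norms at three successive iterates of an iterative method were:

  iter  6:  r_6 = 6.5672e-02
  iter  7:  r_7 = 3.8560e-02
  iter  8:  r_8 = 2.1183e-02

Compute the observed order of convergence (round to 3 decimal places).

p ≈ ln(r_8/r_7) / ln(r_7/r_6)
  = ln(2.1183e-02/3.8560e-02) / ln(3.8560e-02/6.5672e-02)
  = ln(0.549352) / ln(0.58716)
  = -0.599016 / -0.532458 ≈ 1.125001

1.125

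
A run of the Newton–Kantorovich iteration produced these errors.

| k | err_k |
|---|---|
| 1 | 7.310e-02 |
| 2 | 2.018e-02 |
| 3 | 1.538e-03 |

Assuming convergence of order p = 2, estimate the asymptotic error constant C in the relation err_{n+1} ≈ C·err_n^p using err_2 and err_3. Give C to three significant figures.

3.78

C ≈ err_3 / err_2^2
  = 1.538e-03 / (2.018e-02)^2
  = 1.538e-03 / 0.000407232 ≈ 3.7767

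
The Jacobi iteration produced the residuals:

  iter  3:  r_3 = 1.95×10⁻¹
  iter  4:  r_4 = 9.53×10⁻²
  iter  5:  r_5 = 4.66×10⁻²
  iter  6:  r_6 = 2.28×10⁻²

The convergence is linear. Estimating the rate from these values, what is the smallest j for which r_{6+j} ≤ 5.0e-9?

Rate ρ ≈ r_6/r_5 = 2.28×10⁻²/4.66×10⁻² = 0.4893.
After j more steps, r_{6+j} ≈ 2.28×10⁻²·ρ^j; need ρ^j ≤ 5.0e-9/2.28×10⁻² = 2.19298e-07.
j ≥ ln(2.19298e-07)/ln(0.4893) = -15.3328/-0.71478 = 21.451.
So 22 more iterations are needed.

22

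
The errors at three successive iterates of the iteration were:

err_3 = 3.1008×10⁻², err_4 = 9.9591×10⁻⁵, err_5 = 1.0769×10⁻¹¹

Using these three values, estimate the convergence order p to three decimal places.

2.794

p ≈ ln(err_5/err_4) / ln(err_4/err_3)
  = ln(1.0769×10⁻¹¹/9.9591×10⁻⁵) / ln(9.9591×10⁻⁵/3.1008×10⁻²)
  = ln(1.08132e-07) / ln(0.00321178)
  = -16.039913 / -5.740930 ≈ 2.793957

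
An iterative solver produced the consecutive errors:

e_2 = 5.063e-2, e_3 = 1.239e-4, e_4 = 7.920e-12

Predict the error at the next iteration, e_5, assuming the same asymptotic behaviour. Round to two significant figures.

First estimate the order: p ≈ ln(e_4/e_3) / ln(e_3/e_2) = ln(7.920e-12/1.239e-4)/ln(1.239e-4/5.063e-2) = ln(6.39225e-08)/ln(0.00244717) ≈ 2.7550.
Then e_5 ≈ e_4·(e_4/e_3)^p = 7.920e-12·(6.39225e-08)^2.7550 = 7.920e-12·1.51208e-20 ≈ 1.198e-31.

1.2e-31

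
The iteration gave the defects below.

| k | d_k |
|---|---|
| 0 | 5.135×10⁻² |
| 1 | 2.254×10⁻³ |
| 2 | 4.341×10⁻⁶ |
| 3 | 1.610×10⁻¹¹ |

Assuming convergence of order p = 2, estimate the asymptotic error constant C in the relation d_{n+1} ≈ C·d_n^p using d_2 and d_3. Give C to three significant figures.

C ≈ d_3 / d_2^2
  = 1.610×10⁻¹¹ / (4.341×10⁻⁶)^2
  = 1.610×10⁻¹¹ / 1.88443e-11 ≈ 0.85437

0.854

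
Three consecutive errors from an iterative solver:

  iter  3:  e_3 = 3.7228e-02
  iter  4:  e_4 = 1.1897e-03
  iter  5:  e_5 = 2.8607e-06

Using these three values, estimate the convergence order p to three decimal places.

p ≈ ln(e_5/e_4) / ln(e_4/e_3)
  = ln(2.8607e-06/1.1897e-03) / ln(1.1897e-03/3.7228e-02)
  = ln(0.00240456) / ln(0.0319571)
  = -6.030388 / -3.443361 ≈ 1.751309

1.751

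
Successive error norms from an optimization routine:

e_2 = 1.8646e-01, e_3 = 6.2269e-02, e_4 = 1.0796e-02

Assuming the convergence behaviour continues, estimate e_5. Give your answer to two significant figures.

First estimate the order: p ≈ ln(e_4/e_3) / ln(e_3/e_2) = ln(1.0796e-02/6.2269e-02)/ln(6.2269e-02/1.8646e-01) = ln(0.173377)/ln(0.333954) ≈ 1.5977.
Then e_5 ≈ e_4·(e_4/e_3)^p = 1.0796e-02·(0.173377)^1.5977 = 1.0796e-02·0.0608326 ≈ 0.0006567.

6.6e-4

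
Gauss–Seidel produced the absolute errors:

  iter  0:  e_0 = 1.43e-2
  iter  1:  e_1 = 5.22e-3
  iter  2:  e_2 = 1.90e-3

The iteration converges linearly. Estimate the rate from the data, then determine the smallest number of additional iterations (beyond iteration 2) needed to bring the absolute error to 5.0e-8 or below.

11

Rate ρ ≈ e_2/e_1 = 1.90e-3/5.22e-3 = 0.3640.
After j more steps, e_{2+j} ≈ 1.90e-3·ρ^j; need ρ^j ≤ 5.0e-8/1.90e-3 = 2.63158e-05.
j ≥ ln(2.63158e-05)/ln(0.3640) = -10.5453/-1.01060 = 10.435.
So 11 more iterations are needed.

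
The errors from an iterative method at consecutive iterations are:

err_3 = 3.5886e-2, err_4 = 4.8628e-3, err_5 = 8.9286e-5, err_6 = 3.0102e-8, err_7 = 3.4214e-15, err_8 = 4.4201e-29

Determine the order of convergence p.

Consecutive ratios: err_8/err_7 = 4.4201e-29/3.4214e-15 = 1.2919e-14, err_7/err_6 = 3.4214e-15/3.0102e-8 = 1.1366e-07.
p ≈ ln(1.2919e-14)/ln(1.1366e-07) = -31.9801/-15.9901 ≈ 2.00.
So the convergence is quadratic (order 2).

2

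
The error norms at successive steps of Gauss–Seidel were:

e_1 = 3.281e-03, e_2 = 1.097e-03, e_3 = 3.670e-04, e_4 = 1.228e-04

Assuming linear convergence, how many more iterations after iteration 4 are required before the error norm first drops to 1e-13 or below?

Rate ρ ≈ e_4/e_3 = 1.228e-04/3.670e-04 = 0.3346.
After j more steps, e_{4+j} ≈ 1.228e-04·ρ^j; need ρ^j ≤ 1e-13/1.228e-04 = 8.14332e-10.
j ≥ ln(8.14332e-10)/ln(0.3346) = -20.9287/-1.09482 = 19.116.
So 20 more iterations are needed.

20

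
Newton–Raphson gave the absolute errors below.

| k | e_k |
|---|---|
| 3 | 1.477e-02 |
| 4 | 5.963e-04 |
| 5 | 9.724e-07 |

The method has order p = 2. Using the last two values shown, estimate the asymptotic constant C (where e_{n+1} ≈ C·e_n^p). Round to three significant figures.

2.73

C ≈ e_5 / e_4^2
  = 9.724e-07 / (5.963e-04)^2
  = 9.724e-07 / 3.55574e-07 ≈ 2.7347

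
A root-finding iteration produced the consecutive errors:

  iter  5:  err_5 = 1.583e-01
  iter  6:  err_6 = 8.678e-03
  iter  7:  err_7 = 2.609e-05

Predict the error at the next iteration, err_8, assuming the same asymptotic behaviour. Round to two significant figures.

2.4e-10

First estimate the order: p ≈ ln(err_7/err_6) / ln(err_6/err_5) = ln(2.609e-05/8.678e-03)/ln(8.678e-03/1.583e-01) = ln(0.00300645)/ln(0.05482) ≈ 1.9999.
Then err_8 ≈ err_7·(err_7/err_6)^p = 2.609e-05·(0.00300645)^1.9999 = 2.609e-05·9.04399e-06 ≈ 2.36e-10.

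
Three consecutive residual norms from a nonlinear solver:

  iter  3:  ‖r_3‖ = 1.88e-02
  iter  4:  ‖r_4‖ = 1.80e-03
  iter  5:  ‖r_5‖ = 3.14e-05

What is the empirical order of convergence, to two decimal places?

p ≈ ln(‖r_5‖/‖r_4‖) / ln(‖r_4‖/‖r_3‖)
  = ln(3.14e-05/1.80e-03) / ln(1.80e-03/1.88e-02)
  = ln(0.0174444) / ln(0.0957447)
  = -4.04874 / -2.34607 ≈ 1.72575

1.73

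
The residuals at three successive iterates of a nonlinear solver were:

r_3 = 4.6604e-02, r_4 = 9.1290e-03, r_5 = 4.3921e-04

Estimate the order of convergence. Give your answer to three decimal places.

p ≈ ln(r_5/r_4) / ln(r_4/r_3)
  = ln(4.3921e-04/9.1290e-03) / ln(9.1290e-03/4.6604e-02)
  = ln(0.0481115) / ln(0.195884)
  = -3.034234 / -1.630233 ≈ 1.861227

1.861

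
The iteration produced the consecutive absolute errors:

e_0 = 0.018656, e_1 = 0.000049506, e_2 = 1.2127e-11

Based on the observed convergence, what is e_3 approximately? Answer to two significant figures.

1.3e-28

First estimate the order: p ≈ ln(e_2/e_1) / ln(e_1/e_0) = ln(1.2127e-11/0.000049506)/ln(0.000049506/0.018656) = ln(2.4496e-07)/ln(0.00265362) ≈ 2.5662.
Then e_3 ≈ e_2·(e_2/e_1)^p = 1.2127e-11·(2.4496e-07)^2.5662 = 1.2127e-11·1.08417e-17 ≈ 1.315e-28.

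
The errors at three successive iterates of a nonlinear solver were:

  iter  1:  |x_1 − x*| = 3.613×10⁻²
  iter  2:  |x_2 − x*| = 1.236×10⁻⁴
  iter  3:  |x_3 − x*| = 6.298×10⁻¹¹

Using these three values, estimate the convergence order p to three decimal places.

2.552

p ≈ ln(|x_3 − x*|/|x_2 − x*|) / ln(|x_2 − x*|/|x_1 − x*|)
  = ln(6.298×10⁻¹¹/1.236×10⁻⁴) / ln(1.236×10⁻⁴/3.613×10⁻²)
  = ln(5.09547e-07) / ln(0.00342098)
  = -14.489744 / -5.677828 ≈ 2.551987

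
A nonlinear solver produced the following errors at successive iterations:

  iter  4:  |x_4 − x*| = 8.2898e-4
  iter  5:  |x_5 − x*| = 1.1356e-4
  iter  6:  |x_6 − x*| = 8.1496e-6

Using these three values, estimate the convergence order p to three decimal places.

1.325

p ≈ ln(|x_6 − x*|/|x_5 − x*|) / ln(|x_5 − x*|/|x_4 − x*|)
  = ln(8.1496e-6/1.1356e-4) / ln(1.1356e-4/8.2898e-4)
  = ln(0.0717647) / ln(0.136988)
  = -2.634363 / -1.987862 ≈ 1.325224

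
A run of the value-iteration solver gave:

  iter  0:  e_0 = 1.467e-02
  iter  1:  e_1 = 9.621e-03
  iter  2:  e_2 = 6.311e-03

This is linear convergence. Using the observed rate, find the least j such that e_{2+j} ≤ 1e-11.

Rate ρ ≈ e_2/e_1 = 6.311e-03/9.621e-03 = 0.6560.
After j more steps, e_{2+j} ≈ 6.311e-03·ρ^j; need ρ^j ≤ 1e-11/6.311e-03 = 1.58453e-09.
j ≥ ln(1.58453e-09)/ln(0.6560) = -20.2630/-0.42159 = 48.063.
So 49 more iterations are needed.

49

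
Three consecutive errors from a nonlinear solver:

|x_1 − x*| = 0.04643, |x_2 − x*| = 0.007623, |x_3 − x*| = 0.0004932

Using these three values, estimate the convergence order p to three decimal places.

1.515

p ≈ ln(|x_3 − x*|/|x_2 − x*|) / ln(|x_2 − x*|/|x_1 − x*|)
  = ln(0.0004932/0.007623) / ln(0.007623/0.04643)
  = ln(0.0646989) / ln(0.164183)
  = -2.738011 / -1.806774 ≈ 1.515414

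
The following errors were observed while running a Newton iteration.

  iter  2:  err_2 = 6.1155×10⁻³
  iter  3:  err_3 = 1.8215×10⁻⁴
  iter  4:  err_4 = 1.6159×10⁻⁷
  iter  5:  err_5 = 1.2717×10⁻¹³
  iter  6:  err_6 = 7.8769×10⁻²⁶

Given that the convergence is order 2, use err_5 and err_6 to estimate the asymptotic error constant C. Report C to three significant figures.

4.87

C ≈ err_6 / err_5^2
  = 7.8769×10⁻²⁶ / (1.2717×10⁻¹³)^2
  = 7.8769×10⁻²⁶ / 1.61722e-26 ≈ 4.8706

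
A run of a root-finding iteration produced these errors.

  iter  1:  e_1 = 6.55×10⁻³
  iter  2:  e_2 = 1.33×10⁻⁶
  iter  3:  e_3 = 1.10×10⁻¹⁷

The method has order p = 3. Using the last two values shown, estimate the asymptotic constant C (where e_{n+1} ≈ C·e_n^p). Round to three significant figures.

4.68

C ≈ e_3 / e_2^3
  = 1.10×10⁻¹⁷ / (1.33×10⁻⁶)^3
  = 1.10×10⁻¹⁷ / 2.35264e-18 ≈ 4.6756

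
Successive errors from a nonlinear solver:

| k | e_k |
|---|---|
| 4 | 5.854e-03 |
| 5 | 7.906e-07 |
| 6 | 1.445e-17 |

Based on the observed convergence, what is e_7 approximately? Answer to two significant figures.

2.3e-47

First estimate the order: p ≈ ln(e_6/e_5) / ln(e_5/e_4) = ln(1.445e-17/7.906e-07)/ln(7.906e-07/5.854e-03) = ln(1.82773e-11)/ln(0.000135053) ≈ 2.7751.
Then e_7 ≈ e_6·(e_6/e_5)^p = 1.445e-17·(1.82773e-11)^2.7751 = 1.445e-17·1.58757e-30 ≈ 2.294e-47.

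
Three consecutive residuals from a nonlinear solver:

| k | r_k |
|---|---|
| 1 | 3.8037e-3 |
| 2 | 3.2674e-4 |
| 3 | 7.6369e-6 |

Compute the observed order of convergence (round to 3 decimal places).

1.530

p ≈ ln(r_3/r_2) / ln(r_2/r_1)
  = ln(7.6369e-6/3.2674e-4) / ln(3.2674e-4/3.8037e-3)
  = ln(0.023373) / ln(0.0859006)
  = -3.756174 / -2.454564 ≈ 1.530282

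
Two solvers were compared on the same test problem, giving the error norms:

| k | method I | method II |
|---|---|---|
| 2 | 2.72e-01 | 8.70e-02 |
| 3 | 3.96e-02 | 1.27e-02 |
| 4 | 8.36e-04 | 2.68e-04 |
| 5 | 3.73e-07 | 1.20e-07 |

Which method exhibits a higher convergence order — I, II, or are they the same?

Method I: p ≈ ln(3.73e-07/8.36e-04)/ln(8.36e-04/3.96e-02) ≈ 2.00.
Method II: p ≈ ln(1.20e-07/2.68e-04)/ln(2.68e-04/1.27e-02) ≈ 2.00.
Both orders ≈ 2.0 — effectively the same.

same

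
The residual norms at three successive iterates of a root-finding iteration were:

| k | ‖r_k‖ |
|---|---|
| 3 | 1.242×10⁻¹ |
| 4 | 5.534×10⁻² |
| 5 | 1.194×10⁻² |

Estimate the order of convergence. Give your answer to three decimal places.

p ≈ ln(‖r_5‖/‖r_4‖) / ln(‖r_4‖/‖r_3‖)
  = ln(1.194×10⁻²/5.534×10⁻²) / ln(5.534×10⁻²/1.242×10⁻¹)
  = ln(0.215757) / ln(0.445572)
  = -1.533603 / -0.808396 ≈ 1.897094

1.897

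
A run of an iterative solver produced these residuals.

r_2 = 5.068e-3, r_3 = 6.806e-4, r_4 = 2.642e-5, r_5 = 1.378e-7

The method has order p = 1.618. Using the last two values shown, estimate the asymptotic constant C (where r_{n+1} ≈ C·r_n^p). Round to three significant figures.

3.52

C ≈ r_5 / r_4^1.618
  = 1.378e-7 / (2.642e-5)^1.618
  = 1.378e-7 / 3.9146e-08 ≈ 3.5202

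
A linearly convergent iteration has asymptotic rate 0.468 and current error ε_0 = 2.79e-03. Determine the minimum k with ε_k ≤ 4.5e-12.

After k steps, ε_k ≈ 2.79e-03·0.468^k.
Need 0.468^k ≤ 4.5e-12/2.79e-03 = 1.6129e-09.
k ≥ ln(1.6129e-09)/ln(0.468) = -20.2452/-0.75929 = 26.663.
Smallest integer k = 27.

27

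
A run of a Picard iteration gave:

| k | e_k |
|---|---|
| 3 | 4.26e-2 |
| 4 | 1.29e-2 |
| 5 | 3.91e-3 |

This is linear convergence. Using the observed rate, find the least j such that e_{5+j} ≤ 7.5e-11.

15

Rate ρ ≈ e_5/e_4 = 3.91e-3/1.29e-2 = 0.3031.
After j more steps, e_{5+j} ≈ 3.91e-3·ρ^j; need ρ^j ≤ 7.5e-11/3.91e-3 = 1.91816e-08.
j ≥ ln(1.91816e-08)/ln(0.3031) = -17.7693/-1.19369 = 14.886.
So 15 more iterations are needed.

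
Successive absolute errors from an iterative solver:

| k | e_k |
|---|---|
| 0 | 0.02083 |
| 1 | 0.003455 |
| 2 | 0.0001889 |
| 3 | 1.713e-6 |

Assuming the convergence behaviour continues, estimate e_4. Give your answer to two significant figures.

8.5e-10

First estimate the order: p ≈ ln(e_3/e_2) / ln(e_2/e_1) = ln(1.713e-6/0.0001889)/ln(0.0001889/0.003455) = ln(0.00906829)/ln(0.0546744) ≈ 1.6182.
Then e_4 ≈ e_3·(e_3/e_2)^p = 1.713e-6·(0.00906829)^1.6182 = 1.713e-6·0.000495299 ≈ 8.484e-10.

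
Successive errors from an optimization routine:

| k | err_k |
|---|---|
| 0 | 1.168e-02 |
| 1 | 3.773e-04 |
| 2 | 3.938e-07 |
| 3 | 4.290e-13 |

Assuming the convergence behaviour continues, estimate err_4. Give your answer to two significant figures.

5.1e-25

First estimate the order: p ≈ ln(err_3/err_2) / ln(err_2/err_1) = ln(4.290e-13/3.938e-07)/ln(3.938e-07/3.773e-04) = ln(1.08939e-06)/ln(0.00104373) ≈ 2.0000.
Then err_4 ≈ err_3·(err_3/err_2)^p = 4.290e-13·(1.08939e-06)^2.0000 = 4.290e-13·1.18677e-12 ≈ 5.091e-25.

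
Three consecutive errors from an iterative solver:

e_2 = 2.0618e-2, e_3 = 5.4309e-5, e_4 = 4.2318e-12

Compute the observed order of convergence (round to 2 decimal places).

2.76

p ≈ ln(e_4/e_3) / ln(e_3/e_2)
  = ln(4.2318e-12/5.4309e-5) / ln(5.4309e-5/2.0618e-2)
  = ln(7.79208e-08) / ln(0.00263406)
  = -16.36757 / -5.93923 ≈ 2.75584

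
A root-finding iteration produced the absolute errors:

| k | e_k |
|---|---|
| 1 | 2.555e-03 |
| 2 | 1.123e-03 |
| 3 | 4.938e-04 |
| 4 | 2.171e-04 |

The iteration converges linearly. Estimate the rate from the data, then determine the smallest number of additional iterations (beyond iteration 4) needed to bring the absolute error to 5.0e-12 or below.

Rate ρ ≈ e_4/e_3 = 2.171e-04/4.938e-04 = 0.4397.
After j more steps, e_{4+j} ≈ 2.171e-04·ρ^j; need ρ^j ≤ 5.0e-12/2.171e-04 = 2.30309e-08.
j ≥ ln(2.30309e-08)/ln(0.4397) = -17.5864/-0.82166 = 21.404.
So 22 more iterations are needed.

22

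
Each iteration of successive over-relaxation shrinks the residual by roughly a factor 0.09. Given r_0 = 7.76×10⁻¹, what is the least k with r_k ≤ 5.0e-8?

7

After k steps, r_k ≈ 7.76×10⁻¹·0.09^k.
Need 0.09^k ≤ 5.0e-8/7.76×10⁻¹ = 6.4433e-08.
k ≥ ln(6.4433e-08)/ln(0.09) = -16.5576/-2.40795 = 6.876.
Smallest integer k = 7.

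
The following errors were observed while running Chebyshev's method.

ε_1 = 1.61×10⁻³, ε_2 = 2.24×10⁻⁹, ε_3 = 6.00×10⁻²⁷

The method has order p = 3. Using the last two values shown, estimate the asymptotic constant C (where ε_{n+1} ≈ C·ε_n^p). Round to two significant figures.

0.53

C ≈ ε_3 / ε_2^3
  = 6.00×10⁻²⁷ / (2.24×10⁻⁹)^3
  = 6.00×10⁻²⁷ / 1.12394e-26 ≈ 0.53384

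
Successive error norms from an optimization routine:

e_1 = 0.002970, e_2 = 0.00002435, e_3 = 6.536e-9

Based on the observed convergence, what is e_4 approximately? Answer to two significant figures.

First estimate the order: p ≈ ln(e_3/e_2) / ln(e_2/e_1) = ln(6.536e-9/0.00002435)/ln(0.00002435/0.002970) = ln(0.000268419)/ln(0.00819865) ≈ 1.7118.
Then e_4 ≈ e_3·(e_3/e_2)^p = 6.536e-9·(0.000268419)^1.7118 = 6.536e-9·7.70624e-07 ≈ 5.037e-15.

5.0e-15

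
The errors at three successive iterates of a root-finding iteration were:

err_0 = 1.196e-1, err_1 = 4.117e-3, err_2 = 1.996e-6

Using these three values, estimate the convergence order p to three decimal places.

2.265

p ≈ ln(err_2/err_1) / ln(err_1/err_0)
  = ln(1.996e-6/4.117e-3) / ln(4.117e-3/1.196e-1)
  = ln(0.000484819) / ln(0.0344231)
  = -7.631735 / -3.369027 ≈ 2.265264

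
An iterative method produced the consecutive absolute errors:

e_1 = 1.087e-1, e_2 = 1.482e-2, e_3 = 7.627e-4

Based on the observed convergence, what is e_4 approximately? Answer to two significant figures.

First estimate the order: p ≈ ln(e_3/e_2) / ln(e_2/e_1) = ln(7.627e-4/1.482e-2)/ln(1.482e-2/1.087e-1) = ln(0.0514642)/ln(0.136339) ≈ 1.4889.
Then e_4 ≈ e_3·(e_3/e_2)^p = 7.627e-4·(0.0514642)^1.4889 = 7.627e-4·0.0120659 ≈ 9.203e-06.

9.2e-6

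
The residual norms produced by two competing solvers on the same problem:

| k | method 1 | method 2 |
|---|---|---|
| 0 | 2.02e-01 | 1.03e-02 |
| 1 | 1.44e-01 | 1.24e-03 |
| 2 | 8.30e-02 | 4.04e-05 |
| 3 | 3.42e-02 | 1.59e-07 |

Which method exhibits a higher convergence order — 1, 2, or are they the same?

same

Method 1: p ≈ ln(3.42e-02/8.30e-02)/ln(8.30e-02/1.44e-01) ≈ 1.61.
Method 2: p ≈ ln(1.59e-07/4.04e-05)/ln(4.04e-05/1.24e-03) ≈ 1.62.
Both orders ≈ 1.6 — effectively the same.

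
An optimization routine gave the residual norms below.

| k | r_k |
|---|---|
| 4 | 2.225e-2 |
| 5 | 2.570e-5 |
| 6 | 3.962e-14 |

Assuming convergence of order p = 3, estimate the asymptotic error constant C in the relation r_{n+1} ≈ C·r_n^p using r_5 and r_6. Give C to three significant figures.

C ≈ r_6 / r_5^3
  = 3.962e-14 / (2.570e-5)^3
  = 3.962e-14 / 1.69746e-14 ≈ 2.3341

2.33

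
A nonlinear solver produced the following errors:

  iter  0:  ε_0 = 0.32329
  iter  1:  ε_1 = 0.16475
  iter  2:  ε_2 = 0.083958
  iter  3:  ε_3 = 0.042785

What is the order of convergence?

1

Consecutive ratios: ε_3/ε_2 = 0.042785/0.083958 = 0.5096, ε_2/ε_1 = 0.083958/0.16475 = 0.509608.
p ≈ ln(0.5096)/ln(0.509608) = -0.6741/-0.6741 ≈ 1.00.
So the convergence is linear (order 1).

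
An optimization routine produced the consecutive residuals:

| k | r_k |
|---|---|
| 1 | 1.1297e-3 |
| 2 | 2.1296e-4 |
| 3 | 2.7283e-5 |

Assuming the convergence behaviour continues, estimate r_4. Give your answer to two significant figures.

2.2e-6

First estimate the order: p ≈ ln(r_3/r_2) / ln(r_2/r_1) = ln(2.7283e-5/2.1296e-4)/ln(2.1296e-4/1.1297e-3) = ln(0.128113)/ln(0.18851) ≈ 1.2315.
Then r_4 ≈ r_3·(r_3/r_2)^p = 2.7283e-5·(0.128113)^1.2315 = 2.7283e-5·0.0796161 ≈ 2.172e-06.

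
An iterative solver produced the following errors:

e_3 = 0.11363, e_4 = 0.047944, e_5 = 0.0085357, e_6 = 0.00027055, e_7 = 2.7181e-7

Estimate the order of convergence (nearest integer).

2

Consecutive ratios: e_7/e_6 = 2.7181e-7/0.00027055 = 0.00100466, e_6/e_5 = 0.00027055/0.0085357 = 0.0316963.
p ≈ ln(0.00100466)/ln(0.0316963) = -6.9031/-3.4516 ≈ 2.00.
So the convergence is quadratic (order 2).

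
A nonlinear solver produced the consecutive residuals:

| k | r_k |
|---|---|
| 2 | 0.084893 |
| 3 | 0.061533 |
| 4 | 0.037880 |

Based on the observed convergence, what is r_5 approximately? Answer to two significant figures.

First estimate the order: p ≈ ln(r_4/r_3) / ln(r_3/r_2) = ln(0.037880/0.061533)/ln(0.061533/0.084893) = ln(0.615605)/ln(0.72483) ≈ 1.5075.
Then r_5 ≈ r_4·(r_4/r_3)^p = 0.037880·(0.615605)^1.5075 = 0.037880·0.481252 ≈ 0.01823.

1.8e-2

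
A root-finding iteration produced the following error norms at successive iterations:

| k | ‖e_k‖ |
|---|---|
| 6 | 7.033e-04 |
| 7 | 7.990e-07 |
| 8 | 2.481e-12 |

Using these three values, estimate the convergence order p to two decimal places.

1.87

p ≈ ln(‖e_8‖/‖e_7‖) / ln(‖e_7‖/‖e_6‖)
  = ln(2.481e-12/7.990e-07) / ln(7.990e-07/7.033e-04)
  = ln(3.10513e-06) / ln(0.00113607)
  = -12.68245 / -6.78018 ≈ 1.87052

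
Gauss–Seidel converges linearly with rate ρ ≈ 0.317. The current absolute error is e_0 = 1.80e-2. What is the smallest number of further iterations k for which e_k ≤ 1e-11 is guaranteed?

19

After k steps, e_k ≈ 1.80e-2·0.317^k.
Need 0.317^k ≤ 1e-11/1.80e-2 = 5.55556e-10.
k ≥ ln(5.55556e-10)/ln(0.317) = -21.3111/-1.14885 = 18.550.
Smallest integer k = 19.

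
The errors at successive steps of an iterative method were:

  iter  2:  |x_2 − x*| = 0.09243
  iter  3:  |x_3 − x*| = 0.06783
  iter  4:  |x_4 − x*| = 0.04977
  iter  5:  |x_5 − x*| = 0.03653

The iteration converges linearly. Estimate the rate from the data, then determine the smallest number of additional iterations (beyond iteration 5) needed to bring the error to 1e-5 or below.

Rate ρ ≈ |x_5 − x*|/|x_4 − x*| = 0.03653/0.04977 = 0.7340.
After j more steps, |x_{5+j} − x*| ≈ 0.03653·ρ^j; need ρ^j ≤ 1e-5/0.03653 = 0.000273748.
j ≥ ln(0.000273748)/ln(0.7340) = -8.2033/-0.30925 = 26.526.
So 27 more iterations are needed.

27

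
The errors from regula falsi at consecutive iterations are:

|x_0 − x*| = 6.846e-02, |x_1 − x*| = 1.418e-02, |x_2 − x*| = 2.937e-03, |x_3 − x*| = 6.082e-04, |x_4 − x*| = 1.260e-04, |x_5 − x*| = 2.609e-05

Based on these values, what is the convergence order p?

Consecutive ratios: |x_5 − x*|/|x_4 − x*| = 2.609e-05/1.260e-04 = 0.207063, |x_4 − x*|/|x_3 − x*| = 1.260e-04/6.082e-04 = 0.207169.
p ≈ ln(0.207063)/ln(0.207169) = -1.5747/-1.5742 ≈ 1.00.
So the convergence is linear (order 1).

1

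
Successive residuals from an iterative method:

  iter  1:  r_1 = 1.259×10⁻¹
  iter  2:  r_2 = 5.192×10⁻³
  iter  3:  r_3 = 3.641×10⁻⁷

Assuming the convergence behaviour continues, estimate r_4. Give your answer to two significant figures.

First estimate the order: p ≈ ln(r_3/r_2) / ln(r_2/r_1) = ln(3.641×10⁻⁷/5.192×10⁻³)/ln(5.192×10⁻³/1.259×10⁻¹) = ln(7.01271e-05)/ln(0.0412391) ≈ 3.0000.
Then r_4 ≈ r_3·(r_3/r_2)^p = 3.641×10⁻⁷·(7.01271e-05)^3.0000 = 3.641×10⁻⁷·3.44872e-13 ≈ 1.256e-19.

1.3e-19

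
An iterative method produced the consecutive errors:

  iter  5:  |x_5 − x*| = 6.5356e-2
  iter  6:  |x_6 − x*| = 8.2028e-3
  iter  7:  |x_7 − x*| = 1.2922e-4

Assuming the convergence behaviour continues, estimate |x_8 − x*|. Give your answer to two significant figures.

3.2e-8

First estimate the order: p ≈ ln(|x_7 − x*|/|x_6 − x*|) / ln(|x_6 − x*|/|x_5 − x*|) = ln(1.2922e-4/8.2028e-3)/ln(8.2028e-3/6.5356e-2) = ln(0.0157532)/ln(0.12551) ≈ 2.0000.
Then |x_8 − x*| ≈ |x_7 − x*|·(|x_7 − x*|/|x_6 − x*|)^p = 1.2922e-4·(0.0157532)^2.0000 = 1.2922e-4·0.000248163 ≈ 3.207e-08.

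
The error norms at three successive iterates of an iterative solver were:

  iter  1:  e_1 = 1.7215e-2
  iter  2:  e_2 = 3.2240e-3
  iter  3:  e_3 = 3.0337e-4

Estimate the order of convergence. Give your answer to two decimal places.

1.41

p ≈ ln(e_3/e_2) / ln(e_2/e_1)
  = ln(3.0337e-4/3.2240e-3) / ln(3.2240e-3/1.7215e-2)
  = ln(0.0940974) / ln(0.187279)
  = -2.36342 / -1.67516 ≈ 1.41086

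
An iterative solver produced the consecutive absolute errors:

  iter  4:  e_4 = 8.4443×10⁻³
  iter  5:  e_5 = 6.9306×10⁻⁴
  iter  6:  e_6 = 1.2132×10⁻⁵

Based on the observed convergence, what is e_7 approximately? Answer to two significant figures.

1.7e-8

First estimate the order: p ≈ ln(e_6/e_5) / ln(e_5/e_4) = ln(1.2132×10⁻⁵/6.9306×10⁻⁴)/ln(6.9306×10⁻⁴/8.4443×10⁻³) = ln(0.017505)/ln(0.0820743) ≈ 1.6180.
Then e_7 ≈ e_6·(e_6/e_5)^p = 1.2132×10⁻⁵·(0.017505)^1.6180 = 1.2132×10⁻⁵·0.00143693 ≈ 1.743e-08.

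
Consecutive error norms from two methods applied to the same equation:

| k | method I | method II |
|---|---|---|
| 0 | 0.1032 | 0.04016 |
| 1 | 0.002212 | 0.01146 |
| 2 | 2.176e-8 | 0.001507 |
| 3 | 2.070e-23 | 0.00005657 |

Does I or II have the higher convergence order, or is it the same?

Method I: p ≈ ln(2.070e-23/2.176e-8)/ln(2.176e-8/0.002212) ≈ 3.00.
Method II: p ≈ ln(0.00005657/0.001507)/ln(0.001507/0.01146) ≈ 1.62.
Method I has the higher order (≈3.0 vs ≈1.6).

I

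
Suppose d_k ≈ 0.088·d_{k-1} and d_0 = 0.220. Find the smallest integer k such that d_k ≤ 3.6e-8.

After k steps, d_k ≈ 0.220·0.088^k.
Need 0.088^k ≤ 3.6e-8/0.220 = 1.63636e-07.
k ≥ ln(1.63636e-07)/ln(0.088) = -15.6256/-2.43042 = 6.429.
Smallest integer k = 7.

7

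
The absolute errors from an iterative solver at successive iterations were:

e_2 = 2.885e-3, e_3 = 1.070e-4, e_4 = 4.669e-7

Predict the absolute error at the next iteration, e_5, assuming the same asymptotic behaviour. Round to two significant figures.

6.0e-11

First estimate the order: p ≈ ln(e_4/e_3) / ln(e_3/e_2) = ln(4.669e-7/1.070e-4)/ln(1.070e-4/2.885e-3) = ln(0.00436355)/ln(0.0370884) ≈ 1.6496.
Then e_5 ≈ e_4·(e_4/e_3)^p = 4.669e-7·(0.00436355)^1.6496 = 4.669e-7·0.000127844 ≈ 5.969e-11.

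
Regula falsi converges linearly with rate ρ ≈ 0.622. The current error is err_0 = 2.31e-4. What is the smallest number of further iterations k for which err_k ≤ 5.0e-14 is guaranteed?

After k steps, err_k ≈ 2.31e-4·0.622^k.
Need 0.622^k ≤ 5.0e-14/2.31e-4 = 2.1645e-10.
k ≥ ln(2.1645e-10)/ln(0.622) = -22.2537/-0.47482 = 46.868.
Smallest integer k = 47.

47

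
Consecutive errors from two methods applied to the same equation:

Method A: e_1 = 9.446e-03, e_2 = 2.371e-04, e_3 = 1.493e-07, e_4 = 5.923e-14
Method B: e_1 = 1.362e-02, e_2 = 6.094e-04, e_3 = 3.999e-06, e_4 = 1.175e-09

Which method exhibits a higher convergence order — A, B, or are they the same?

A

Method A: p ≈ ln(5.923e-14/1.493e-07)/ln(1.493e-07/2.371e-04) ≈ 2.00.
Method B: p ≈ ln(1.175e-09/3.999e-06)/ln(3.999e-06/6.094e-04) ≈ 1.62.
Method A has the higher order (≈2.0 vs ≈1.6).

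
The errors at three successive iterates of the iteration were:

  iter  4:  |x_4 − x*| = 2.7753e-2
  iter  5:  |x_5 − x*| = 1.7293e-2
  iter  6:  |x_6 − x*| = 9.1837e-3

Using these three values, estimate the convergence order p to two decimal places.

p ≈ ln(|x_6 − x*|/|x_5 − x*|) / ln(|x_5 − x*|/|x_4 − x*|)
  = ln(9.1837e-3/1.7293e-2) / ln(1.7293e-2/2.7753e-2)
  = ln(0.531065) / ln(0.623104)
  = -0.63287 / -0.47304 ≈ 1.33788

1.34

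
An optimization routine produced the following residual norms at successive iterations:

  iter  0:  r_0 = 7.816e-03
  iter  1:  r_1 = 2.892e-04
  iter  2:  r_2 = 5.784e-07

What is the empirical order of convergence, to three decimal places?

1.885

p ≈ ln(r_2/r_1) / ln(r_1/r_0)
  = ln(5.784e-07/2.892e-04) / ln(2.892e-04/7.816e-03)
  = ln(0.002) / ln(0.037001)
  = -6.214608 / -3.296810 ≈ 1.885037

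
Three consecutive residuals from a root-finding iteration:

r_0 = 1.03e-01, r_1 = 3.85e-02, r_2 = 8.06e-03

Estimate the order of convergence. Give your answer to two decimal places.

1.59

p ≈ ln(r_2/r_1) / ln(r_1/r_0)
  = ln(8.06e-03/3.85e-02) / ln(3.85e-02/1.03e-01)
  = ln(0.209351) / ln(0.373786)
  = -1.56374 / -0.98407 ≈ 1.58905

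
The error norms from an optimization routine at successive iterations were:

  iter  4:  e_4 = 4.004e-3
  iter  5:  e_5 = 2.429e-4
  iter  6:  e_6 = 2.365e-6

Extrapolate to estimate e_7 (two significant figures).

First estimate the order: p ≈ ln(e_6/e_5) / ln(e_5/e_4) = ln(2.365e-6/2.429e-4)/ln(2.429e-4/4.004e-3) = ln(0.00973652)/ln(0.0606643) ≈ 1.6528.
Then e_7 ≈ e_6·(e_6/e_5)^p = 2.365e-6·(0.00973652)^1.6528 = 2.365e-6·0.000473406 ≈ 1.12e-09.

1.1e-9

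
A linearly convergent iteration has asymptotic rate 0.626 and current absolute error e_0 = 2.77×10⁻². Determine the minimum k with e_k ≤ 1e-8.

32

After k steps, e_k ≈ 2.77×10⁻²·0.626^k.
Need 0.626^k ≤ 1e-8/2.77×10⁻² = 3.61011e-07.
k ≥ ln(3.61011e-07)/ln(0.626) = -14.8344/-0.46840 = 31.670.
Smallest integer k = 32.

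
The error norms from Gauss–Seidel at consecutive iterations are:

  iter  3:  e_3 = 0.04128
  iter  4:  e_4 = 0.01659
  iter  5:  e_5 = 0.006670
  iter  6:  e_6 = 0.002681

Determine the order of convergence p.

1

Consecutive ratios: e_6/e_5 = 0.002681/0.006670 = 0.401949, e_5/e_4 = 0.006670/0.01659 = 0.402049.
p ≈ ln(0.401949)/ln(0.402049) = -0.9114/-0.9112 ≈ 1.00.
So the convergence is linear (order 1).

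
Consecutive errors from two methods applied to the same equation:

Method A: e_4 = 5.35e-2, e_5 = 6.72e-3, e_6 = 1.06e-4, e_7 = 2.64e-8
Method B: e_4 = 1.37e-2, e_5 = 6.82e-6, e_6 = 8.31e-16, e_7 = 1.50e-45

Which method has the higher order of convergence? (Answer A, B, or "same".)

B

Method A: p ≈ ln(2.64e-8/1.06e-4)/ln(1.06e-4/6.72e-3) ≈ 2.00.
Method B: p ≈ ln(1.50e-45/8.31e-16)/ln(8.31e-16/6.82e-6) ≈ 3.00.
Method B has the higher order (≈3.0 vs ≈2.0).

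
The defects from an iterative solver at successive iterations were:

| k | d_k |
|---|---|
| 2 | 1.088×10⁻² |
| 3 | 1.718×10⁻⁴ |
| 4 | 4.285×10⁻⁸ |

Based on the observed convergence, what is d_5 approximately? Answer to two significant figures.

First estimate the order: p ≈ ln(d_4/d_3) / ln(d_3/d_2) = ln(4.285×10⁻⁸/1.718×10⁻⁴)/ln(1.718×10⁻⁴/1.088×10⁻²) = ln(0.000249418)/ln(0.0157904) ≈ 1.9999.
Then d_5 ≈ d_4·(d_4/d_3)^p = 4.285×10⁻⁸·(0.000249418)^1.9999 = 4.285×10⁻⁸·6.2261e-08 ≈ 2.668e-15.

2.7e-15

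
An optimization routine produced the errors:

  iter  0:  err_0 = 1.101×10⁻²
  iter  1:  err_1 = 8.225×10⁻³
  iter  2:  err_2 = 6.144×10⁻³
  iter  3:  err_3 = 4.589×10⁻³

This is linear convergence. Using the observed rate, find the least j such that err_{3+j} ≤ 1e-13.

Rate ρ ≈ err_3/err_2 = 4.589×10⁻³/6.144×10⁻³ = 0.7469.
After j more steps, err_{3+j} ≈ 4.589×10⁻³·ρ^j; need ρ^j ≤ 1e-13/4.589×10⁻³ = 2.17912e-11.
j ≥ ln(2.17912e-11)/ln(0.7469) = -24.5495/-0.29182 = 84.125.
So 85 more iterations are needed.

85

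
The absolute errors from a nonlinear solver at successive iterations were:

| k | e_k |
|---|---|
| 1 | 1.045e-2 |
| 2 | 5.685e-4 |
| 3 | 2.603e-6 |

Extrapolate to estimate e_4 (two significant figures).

First estimate the order: p ≈ ln(e_3/e_2) / ln(e_2/e_1) = ln(2.603e-6/5.685e-4)/ln(5.685e-4/1.045e-2) = ln(0.00457872)/ln(0.0544019) ≈ 1.8501.
Then e_4 ≈ e_3·(e_3/e_2)^p = 2.603e-6·(0.00457872)^1.8501 = 2.603e-6·4.70048e-05 ≈ 1.224e-10.

1.2e-10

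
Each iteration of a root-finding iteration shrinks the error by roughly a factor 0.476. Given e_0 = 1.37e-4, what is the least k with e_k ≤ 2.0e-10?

19

After k steps, e_k ≈ 1.37e-4·0.476^k.
Need 0.476^k ≤ 2.0e-10/1.37e-4 = 1.45985e-06.
k ≥ ln(1.45985e-06)/ln(0.476) = -13.4372/-0.74234 = 18.101.
Smallest integer k = 19.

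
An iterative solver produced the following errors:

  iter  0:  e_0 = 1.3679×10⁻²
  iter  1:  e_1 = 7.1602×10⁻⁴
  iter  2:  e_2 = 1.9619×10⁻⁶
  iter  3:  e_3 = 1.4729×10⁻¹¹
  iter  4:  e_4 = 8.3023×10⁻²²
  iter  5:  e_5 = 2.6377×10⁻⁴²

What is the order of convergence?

Consecutive ratios: e_5/e_4 = 2.6377×10⁻⁴²/8.3023×10⁻²² = 3.17707e-21, e_4/e_3 = 8.3023×10⁻²²/1.4729×10⁻¹¹ = 5.6367e-11.
p ≈ ln(3.17707e-21)/ln(5.6367e-11) = -47.1983/-23.5991 ≈ 2.00.
So the convergence is quadratic (order 2).

2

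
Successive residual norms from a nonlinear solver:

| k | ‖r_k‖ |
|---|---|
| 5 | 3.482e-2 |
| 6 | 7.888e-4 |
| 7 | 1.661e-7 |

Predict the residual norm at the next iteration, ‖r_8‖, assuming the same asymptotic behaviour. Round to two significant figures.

First estimate the order: p ≈ ln(‖r_7‖/‖r_6‖) / ln(‖r_6‖/‖r_5‖) = ln(1.661e-7/7.888e-4)/ln(7.888e-4/3.482e-2) = ln(0.000210573)/ln(0.0226536) ≈ 2.2352.
Then ‖r_8‖ ≈ ‖r_7‖·(‖r_7‖/‖r_6‖)^p = 1.661e-7·(0.000210573)^2.2352 = 1.661e-7·6.05438e-09 ≈ 1.006e-15.

1.0e-15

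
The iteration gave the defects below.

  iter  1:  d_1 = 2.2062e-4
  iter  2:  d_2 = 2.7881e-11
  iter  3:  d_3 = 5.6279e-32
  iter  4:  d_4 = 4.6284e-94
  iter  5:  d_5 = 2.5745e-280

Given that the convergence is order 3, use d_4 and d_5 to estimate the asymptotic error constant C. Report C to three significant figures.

2.60

C ≈ d_5 / d_4^3
  = 2.5745e-280 / (4.6284e-94)^3
  = 2.5745e-280 / 9.915e-281 ≈ 2.5966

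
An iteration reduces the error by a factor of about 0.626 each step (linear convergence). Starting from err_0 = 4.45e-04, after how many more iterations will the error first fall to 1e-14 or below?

53

After k steps, err_k ≈ 4.45e-04·0.626^k.
Need 0.626^k ≤ 1e-14/4.45e-04 = 2.24719e-11.
k ≥ ln(2.24719e-11)/ln(0.626) = -24.5188/-0.46840 = 52.346.
Smallest integer k = 53.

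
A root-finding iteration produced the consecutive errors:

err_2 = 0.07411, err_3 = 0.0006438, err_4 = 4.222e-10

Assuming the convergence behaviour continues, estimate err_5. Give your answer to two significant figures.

First estimate the order: p ≈ ln(err_4/err_3) / ln(err_3/err_2) = ln(4.222e-10/0.0006438)/ln(0.0006438/0.07411) = ln(6.55794e-07)/ln(0.00868709) ≈ 2.9999.
Then err_5 ≈ err_4·(err_4/err_3)^p = 4.222e-10·(6.55794e-07)^2.9999 = 4.222e-10·2.82436e-19 ≈ 1.192e-28.

1.2e-28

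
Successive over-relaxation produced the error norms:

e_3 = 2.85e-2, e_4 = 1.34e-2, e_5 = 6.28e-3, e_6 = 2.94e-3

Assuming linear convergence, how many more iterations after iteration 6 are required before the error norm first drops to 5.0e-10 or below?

Rate ρ ≈ e_6/e_5 = 2.94e-3/6.28e-3 = 0.4682.
After j more steps, e_{6+j} ≈ 2.94e-3·ρ^j; need ρ^j ≤ 5.0e-10/2.94e-3 = 1.70068e-07.
j ≥ ln(1.70068e-07)/ln(0.4682) = -15.5871/-0.75886 = 20.540.
So 21 more iterations are needed.

21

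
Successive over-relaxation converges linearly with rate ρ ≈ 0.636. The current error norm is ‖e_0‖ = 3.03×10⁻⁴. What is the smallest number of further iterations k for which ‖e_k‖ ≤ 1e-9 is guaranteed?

After k steps, ‖e_k‖ ≈ 3.03×10⁻⁴·0.636^k.
Need 0.636^k ≤ 1e-9/3.03×10⁻⁴ = 3.30033e-06.
k ≥ ln(3.30033e-06)/ln(0.636) = -12.6215/-0.45256 = 27.889.
Smallest integer k = 28.

28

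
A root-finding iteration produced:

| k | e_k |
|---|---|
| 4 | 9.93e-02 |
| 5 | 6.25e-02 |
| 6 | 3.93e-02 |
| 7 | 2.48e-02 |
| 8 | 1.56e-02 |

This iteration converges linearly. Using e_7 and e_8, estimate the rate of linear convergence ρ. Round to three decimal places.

ρ ≈ e_8/e_7 = 1.56e-02/2.48e-02 = 0.62903

0.629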